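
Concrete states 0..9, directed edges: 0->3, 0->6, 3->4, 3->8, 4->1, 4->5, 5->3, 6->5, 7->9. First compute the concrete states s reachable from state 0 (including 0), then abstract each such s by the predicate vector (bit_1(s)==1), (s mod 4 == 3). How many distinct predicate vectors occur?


BFS from 0:
Concrete reachable: {0, 1, 3, 4, 5, 6, 8}
Abstract via predicates (bit_1(s)==1), (s mod 4 == 3):
  (0,0) <- {0, 1, 4, 5, 8}
  (1,0) <- {6}
  (1,1) <- {3}
Distinct abstract states = 3

3


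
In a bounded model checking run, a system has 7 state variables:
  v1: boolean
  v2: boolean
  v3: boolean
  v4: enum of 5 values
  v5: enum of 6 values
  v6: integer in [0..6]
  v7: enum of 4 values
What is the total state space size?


State space = product of domain sizes of all variables.
Domain sizes:
  v1 (boolean): 2
  v2 (boolean): 2
  v3 (boolean): 2
  v4 (enum of 5 values): 5
  v5 (enum of 6 values): 6
  v6 (integer in [0..6]): 7
  v7 (enum of 4 values): 4
Product = 2 * 2 * 2 * 5 * 6 * 7 * 4 = 6720

6720


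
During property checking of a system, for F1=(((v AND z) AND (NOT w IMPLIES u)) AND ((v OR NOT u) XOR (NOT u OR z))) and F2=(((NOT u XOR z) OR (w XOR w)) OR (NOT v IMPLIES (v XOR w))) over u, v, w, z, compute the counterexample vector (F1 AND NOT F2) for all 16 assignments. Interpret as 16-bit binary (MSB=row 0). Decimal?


F1 = (((v AND z) AND (NOT w IMPLIES u)) AND ((v OR NOT u) XOR (NOT u OR z)))
F2 = (((NOT u XOR z) OR (w XOR w)) OR (NOT v IMPLIES (v XOR w)))
Counterexample to F1=>F2 is where F1=1 and F2=0.
Evaluate each row (bits = u,v,w,z, MSB first):
  row 0 [0000]: F1=0 F2=1 -> F1&~F2 -> 0
  row 1 [0001]: F1=0 F2=0 -> F1&~F2 -> 0
  row 2 [0010]: F1=0 F2=1 -> F1&~F2 -> 0
  row 3 [0011]: F1=0 F2=1 -> F1&~F2 -> 0
  row 4 [0100]: F1=0 F2=1 -> F1&~F2 -> 0
  row 5 [0101]: F1=0 F2=1 -> F1&~F2 -> 0
  row 6 [0110]: F1=0 F2=1 -> F1&~F2 -> 0
  row 7 [0111]: F1=0 F2=1 -> F1&~F2 -> 0
  row 8 [1000]: F1=0 F2=0 -> F1&~F2 -> 0
  row 9 [1001]: F1=0 F2=1 -> F1&~F2 -> 0
  row 10 [1010]: F1=0 F2=1 -> F1&~F2 -> 0
  row 11 [1011]: F1=0 F2=1 -> F1&~F2 -> 0
  row 12 [1100]: F1=0 F2=1 -> F1&~F2 -> 0
  row 13 [1101]: F1=0 F2=1 -> F1&~F2 -> 0
  row 14 [1110]: F1=0 F2=1 -> F1&~F2 -> 0
  row 15 [1111]: F1=0 F2=1 -> F1&~F2 -> 0
Full result column, 4 rows per line (u,v fixed per line; w,z runs 00..11 left to right):
  rows 0-3 [u,v=00]: 0000  = hex 0
  rows 4-7 [u,v=01]: 0000  = hex 0
  rows 8-11 [u,v=10]: 0000  = hex 0
  rows 12-15 [u,v=11]: 0000  = hex 0
Counterexample vector (row 0 .. row 15) = 0000000000000000
Output column grouped in 4s = 0000 0000 0000 0000 = 0x0000
Convert to decimal digit by digit (value = value*16 + digit):
  0 -> 0
  0*16 + 0 = 0
  0*16 + 0 = 0
  0*16 + 0 = 0
Decimal = 0

0


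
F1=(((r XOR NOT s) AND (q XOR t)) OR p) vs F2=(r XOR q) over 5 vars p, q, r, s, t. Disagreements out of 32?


F1 = (((r XOR NOT s) AND (q XOR t)) OR p)
F2 = (r XOR q)
Evaluate both on each of 32 rows (bits = p,q,r,s,t):
  row 0 [00000]: F1=0 F2=0 -> 0
  row 1 [00001]: F1=1 F2=0 (differ) -> 1
  row 2 [00010]: F1=0 F2=0 -> 0
  row 3 [00011]: F1=0 F2=0 -> 0
  row 4 [00100]: F1=0 F2=1 (differ) -> 1
  row 5 [00101]: F1=0 F2=1 (differ) -> 1
  row 6 [00110]: F1=0 F2=1 (differ) -> 1
  row 7 [00111]: F1=1 F2=1 -> 0
  row 8 [01000]: F1=1 F2=1 -> 0
  row 9 [01001]: F1=0 F2=1 (differ) -> 1
  row 10 [01010]: F1=0 F2=1 (differ) -> 1
  row 11 [01011]: F1=0 F2=1 (differ) -> 1
  row 12 [01100]: F1=0 F2=0 -> 0
  row 13 [01101]: F1=0 F2=0 -> 0
  row 14 [01110]: F1=1 F2=0 (differ) -> 1
  row 15 [01111]: F1=0 F2=0 -> 0
  row 16 [10000]: F1=1 F2=0 (differ) -> 1
  row 17 [10001]: F1=1 F2=0 (differ) -> 1
  row 18 [10010]: F1=1 F2=0 (differ) -> 1
  row 19 [10011]: F1=1 F2=0 (differ) -> 1
  row 20 [10100]: F1=1 F2=1 -> 0
  row 21 [10101]: F1=1 F2=1 -> 0
  row 22 [10110]: F1=1 F2=1 -> 0
  row 23 [10111]: F1=1 F2=1 -> 0
  row 24 [11000]: F1=1 F2=1 -> 0
  row 25 [11001]: F1=1 F2=1 -> 0
  row 26 [11010]: F1=1 F2=1 -> 0
  row 27 [11011]: F1=1 F2=1 -> 0
  row 28 [11100]: F1=1 F2=0 (differ) -> 1
  row 29 [11101]: F1=1 F2=0 (differ) -> 1
  row 30 [11110]: F1=1 F2=0 (differ) -> 1
  row 31 [11111]: F1=1 F2=0 (differ) -> 1
Full result column, 8 rows per line (p,q fixed per line; r,s,t runs 000..111 left to right):
  rows 0-7 [p,q=00]: 01001110  (ones: 4)
  rows 8-15 [p,q=01]: 01110010  (ones: 4)
  rows 16-23 [p,q=10]: 11110000  (ones: 4)
  rows 24-31 [p,q=11]: 00001111  (ones: 4)
Disagreements = 4+4+4+4 = 16

16


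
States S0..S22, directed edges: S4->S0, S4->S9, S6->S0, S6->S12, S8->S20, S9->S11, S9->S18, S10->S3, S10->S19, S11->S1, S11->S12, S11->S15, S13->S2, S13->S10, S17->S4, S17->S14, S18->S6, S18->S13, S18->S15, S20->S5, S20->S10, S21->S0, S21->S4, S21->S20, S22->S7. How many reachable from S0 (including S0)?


BFS from S0:
  layer 0: {S0}
Reachable set: {S0}
Count = 1

1


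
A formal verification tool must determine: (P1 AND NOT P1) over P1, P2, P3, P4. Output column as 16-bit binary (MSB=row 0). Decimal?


Formula: (P1 AND NOT P1) over P1, P2, P3, P4 (16 rows)
Evaluate each row (bits = P1,P2,P3,P4, MSB first):
  row 0 [0000]: (0 AND NOT 0) -> 0
  row 1 [0001]: (0 AND NOT 0) -> 0
  row 2 [0010]: (0 AND NOT 0) -> 0
  row 3 [0011]: (0 AND NOT 0) -> 0
  row 4 [0100]: (0 AND NOT 0) -> 0
  row 5 [0101]: (0 AND NOT 0) -> 0
  row 6 [0110]: (0 AND NOT 0) -> 0
  row 7 [0111]: (0 AND NOT 0) -> 0
  row 8 [1000]: (1 AND NOT 1) -> 0
  row 9 [1001]: (1 AND NOT 1) -> 0
  row 10 [1010]: (1 AND NOT 1) -> 0
  row 11 [1011]: (1 AND NOT 1) -> 0
  row 12 [1100]: (1 AND NOT 1) -> 0
  row 13 [1101]: (1 AND NOT 1) -> 0
  row 14 [1110]: (1 AND NOT 1) -> 0
  row 15 [1111]: (1 AND NOT 1) -> 0
Full result column, 4 rows per line (P1,P2 fixed per line; P3,P4 runs 00..11 left to right):
  rows 0-3 [P1,P2=00]: 0000  = hex 0
  rows 4-7 [P1,P2=01]: 0000  = hex 0
  rows 8-11 [P1,P2=10]: 0000  = hex 0
  rows 12-15 [P1,P2=11]: 0000  = hex 0
Output column (row 0 .. row 15) = 0000000000000000
Output column grouped in 4s = 0000 0000 0000 0000 = 0x0000
Convert to decimal digit by digit (value = value*16 + digit):
  0 -> 0
  0*16 + 0 = 0
  0*16 + 0 = 0
  0*16 + 0 = 0
Decimal = 0

0


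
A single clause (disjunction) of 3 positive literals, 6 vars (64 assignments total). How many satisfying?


Step 1: Total=2^6=64
Step 2: Unsat when all 3 false: 2^3=8
Step 3: Sat=64-8=56

56


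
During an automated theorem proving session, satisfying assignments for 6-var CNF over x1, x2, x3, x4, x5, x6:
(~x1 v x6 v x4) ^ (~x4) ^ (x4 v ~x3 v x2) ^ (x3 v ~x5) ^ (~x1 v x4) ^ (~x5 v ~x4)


CNF with 6 clauses over 6 vars (64 assignments).
An assignment satisfies CNF iff every clause has >=1 true literal.
Check each row (bits = x1,x2,x3,x4,x5,x6; clause T/F shown):
  row 0 [000000]: clauses=TTTTTT -> 1
  row 1 [000001]: clauses=TTTTTT -> 1
  row 2 [000010]: clauses=TTTFTT -> 0
  row 3 [000011]: clauses=TTTFTT -> 0
  row 4 [000100]: clauses=TFTTTT -> 0
  (every remaining row is evaluated the same way; all 64 results are listed next)
Full result column, 8 rows per line (x1,x2,x3 fixed per line; x4,x5,x6 runs 000..111 left to right):
  rows 0-7 [x1,x2,x3=000]: 11000000  (ones: 2)
  rows 8-15 [x1,x2,x3=001]: 00000000  (ones: 0)
  rows 16-23 [x1,x2,x3=010]: 11000000  (ones: 2)
  rows 24-31 [x1,x2,x3=011]: 11110000  (ones: 4)
  rows 32-39 [x1,x2,x3=100]: 00000000  (ones: 0)
  rows 40-47 [x1,x2,x3=101]: 00000000  (ones: 0)
  rows 48-55 [x1,x2,x3=110]: 00000000  (ones: 0)
  rows 56-63 [x1,x2,x3=111]: 00000000  (ones: 0)
Satisfying assignments = 2+0+2+4+0+0+0+0 = 8

8


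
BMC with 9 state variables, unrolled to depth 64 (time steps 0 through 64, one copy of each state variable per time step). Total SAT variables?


BMC unrolls to depth k, creating one copy of each state var for steps 0..k.
Step count = 64 + 1 = 65 (steps 0 through 64)
Vars per step = 9
Total = 9 * 65 = 585

585


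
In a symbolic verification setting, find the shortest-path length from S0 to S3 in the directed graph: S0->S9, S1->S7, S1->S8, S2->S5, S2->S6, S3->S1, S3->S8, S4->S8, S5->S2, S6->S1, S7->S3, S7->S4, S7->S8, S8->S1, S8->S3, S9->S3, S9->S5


BFS layer-by-layer from S0:
  dist 0: {S0}
  dist 1: {S9}
  dist 2: {S3, S5}
  -> S3 reached at distance 2
Shortest path length = 2

2


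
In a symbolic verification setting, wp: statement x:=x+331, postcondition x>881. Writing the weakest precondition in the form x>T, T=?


Formula: wp(x:=E, P) = P[E/x] (substitute E for x in postcondition)
Step 1: Postcondition: x>881
Step 2: Substitute x+331 for x: x+331>881
Step 3: Solve for x: x > 881-331 = 550

550


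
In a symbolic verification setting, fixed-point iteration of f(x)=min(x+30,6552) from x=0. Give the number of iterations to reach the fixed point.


Step 1: x=0, cap=6552, increment=30
Step 2: x grows by 30 each step until capped at 6552; fixed point is x=6552
Step 3: iterations = ceil(6552/30) = 219

219


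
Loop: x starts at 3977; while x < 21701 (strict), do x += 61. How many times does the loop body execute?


Step 1: x goes from 3977 toward 21701 by 61; the body runs while x<21701, so iterations = ceil((bound-start)/step)
Step 2: Distance=17724
Step 3: ceil(17724/61)=291

291


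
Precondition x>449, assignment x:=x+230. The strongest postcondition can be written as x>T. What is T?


Formula: sp(P, x:=E) = exists old_x. (x = E[old_x/x]) AND P[old_x/x] (old_x is the value of x before the assignment; eliminate old_x by solving x = E[old_x/x] for old_x)
Step 1: Precondition P: x>449, i.e. old_x > 449
Step 2: Assignment gives x = old_x + 230, so old_x = x - 230
Step 3: Substitute into P: x - 230 > 449
Step 4: Simplify: x > 449+230 = 679

679


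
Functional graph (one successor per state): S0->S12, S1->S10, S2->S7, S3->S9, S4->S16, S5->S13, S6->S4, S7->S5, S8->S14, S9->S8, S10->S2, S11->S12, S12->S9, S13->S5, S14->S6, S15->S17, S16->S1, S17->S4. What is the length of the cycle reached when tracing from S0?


Trace from S0 until a state repeats:
  S0 -> S12 -> S9 -> S8 -> S14 -> S6 -> S4 -> S16 -> S1 -> S10 -> S2 -> S7 -> S5 -> S13 -> S5
S5 first seen at step 12, revisited at step 14.
Cycle length = 14 - 12 = 2

2


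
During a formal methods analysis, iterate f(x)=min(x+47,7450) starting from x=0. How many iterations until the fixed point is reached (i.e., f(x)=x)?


Step 1: x=0, cap=7450, increment=47
Step 2: x grows by 47 each step until capped at 7450; fixed point is x=7450
Step 3: iterations = ceil(7450/47) = 159

159


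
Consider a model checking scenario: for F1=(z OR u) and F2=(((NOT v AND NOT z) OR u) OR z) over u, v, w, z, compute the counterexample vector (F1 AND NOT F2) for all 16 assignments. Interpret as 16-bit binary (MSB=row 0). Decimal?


F1 = (z OR u)
F2 = (((NOT v AND NOT z) OR u) OR z)
Counterexample to F1=>F2 is where F1=1 and F2=0.
Evaluate each row (bits = u,v,w,z, MSB first):
  row 0 [0000]: F1=0 F2=1 -> F1&~F2 -> 0
  row 1 [0001]: F1=1 F2=1 -> F1&~F2 -> 0
  row 2 [0010]: F1=0 F2=1 -> F1&~F2 -> 0
  row 3 [0011]: F1=1 F2=1 -> F1&~F2 -> 0
  row 4 [0100]: F1=0 F2=0 -> F1&~F2 -> 0
  row 5 [0101]: F1=1 F2=1 -> F1&~F2 -> 0
  row 6 [0110]: F1=0 F2=0 -> F1&~F2 -> 0
  row 7 [0111]: F1=1 F2=1 -> F1&~F2 -> 0
  row 8 [1000]: F1=1 F2=1 -> F1&~F2 -> 0
  row 9 [1001]: F1=1 F2=1 -> F1&~F2 -> 0
  row 10 [1010]: F1=1 F2=1 -> F1&~F2 -> 0
  row 11 [1011]: F1=1 F2=1 -> F1&~F2 -> 0
  row 12 [1100]: F1=1 F2=1 -> F1&~F2 -> 0
  row 13 [1101]: F1=1 F2=1 -> F1&~F2 -> 0
  row 14 [1110]: F1=1 F2=1 -> F1&~F2 -> 0
  row 15 [1111]: F1=1 F2=1 -> F1&~F2 -> 0
Full result column, 4 rows per line (u,v fixed per line; w,z runs 00..11 left to right):
  rows 0-3 [u,v=00]: 0000  = hex 0
  rows 4-7 [u,v=01]: 0000  = hex 0
  rows 8-11 [u,v=10]: 0000  = hex 0
  rows 12-15 [u,v=11]: 0000  = hex 0
Counterexample vector (row 0 .. row 15) = 0000000000000000
Output column grouped in 4s = 0000 0000 0000 0000 = 0x0000
Convert to decimal digit by digit (value = value*16 + digit):
  0 -> 0
  0*16 + 0 = 0
  0*16 + 0 = 0
  0*16 + 0 = 0
Decimal = 0

0


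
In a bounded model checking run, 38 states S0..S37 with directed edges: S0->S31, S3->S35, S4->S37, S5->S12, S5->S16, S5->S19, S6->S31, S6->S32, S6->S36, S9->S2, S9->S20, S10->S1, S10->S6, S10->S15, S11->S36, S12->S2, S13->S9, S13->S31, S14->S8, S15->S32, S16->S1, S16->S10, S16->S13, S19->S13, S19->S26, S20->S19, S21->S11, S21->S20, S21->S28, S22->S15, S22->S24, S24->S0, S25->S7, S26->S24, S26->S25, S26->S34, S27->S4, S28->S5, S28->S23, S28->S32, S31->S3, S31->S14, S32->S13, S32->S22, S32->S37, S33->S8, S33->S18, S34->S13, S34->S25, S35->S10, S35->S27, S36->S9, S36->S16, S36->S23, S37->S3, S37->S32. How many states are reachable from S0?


BFS from S0:
  layer 0: {S0}
  layer 1: {S31}
  layer 2: {S3, S14}
  layer 3: {S8, S35}
  layer 4: {S10, S27}
  layer 5: {S1, S4, S6, S15}
  layer 6: {S32, S36, S37}
  layer 7: {S9, S13, S16, S22, S23}
  layer 8: {S2, S20, S24}
  layer 9: {S19}
  layer 10: {S26}
  layer 11: {S25, S34}
  layer 12: {S7}
Reachable set: {S0, S1, S2, S3, S4, S6, S7, S8, S9, S10, S13, S14, S15, S16, S19, S20, S22, S23, S24, S25, S26, S27, S31, S32, S34, S35, S36, S37}
Count = 28

28


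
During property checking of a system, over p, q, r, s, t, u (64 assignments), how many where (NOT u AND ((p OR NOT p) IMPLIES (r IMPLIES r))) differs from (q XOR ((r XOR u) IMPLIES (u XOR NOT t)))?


F1 = (NOT u AND ((p OR NOT p) IMPLIES (r IMPLIES r)))
F2 = (q XOR ((r XOR u) IMPLIES (u XOR NOT t)))
Evaluate both on each of 64 rows (bits = p,q,r,s,t,u):
  row 0 [000000]: F1=1 F2=1 -> 0
  row 1 [000001]: F1=0 F2=0 -> 0
  row 2 [000010]: F1=1 F2=1 -> 0
  row 3 [000011]: F1=0 F2=1 (differ) -> 1
  row 4 [000100]: F1=1 F2=1 -> 0
  (every remaining row is evaluated the same way; all 64 results are listed next)
Full result column, 8 rows per line (p,q,r fixed per line; s,t,u runs 000..111 left to right):
  rows 0-7 [p,q,r=000]: 00010001  (ones: 2)
  rows 8-15 [p,q,r=001]: 01110111  (ones: 6)
  rows 16-23 [p,q,r=010]: 11101110  (ones: 6)
  rows 24-31 [p,q,r=011]: 10001000  (ones: 2)
  rows 32-39 [p,q,r=100]: 00010001  (ones: 2)
  rows 40-47 [p,q,r=101]: 01110111  (ones: 6)
  rows 48-55 [p,q,r=110]: 11101110  (ones: 6)
  rows 56-63 [p,q,r=111]: 10001000  (ones: 2)
Disagreements = 2+6+6+2+2+6+6+2 = 32

32


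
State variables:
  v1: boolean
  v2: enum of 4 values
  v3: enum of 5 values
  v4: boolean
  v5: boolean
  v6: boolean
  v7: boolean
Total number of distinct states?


State space = product of domain sizes of all variables.
Domain sizes:
  v1 (boolean): 2
  v2 (enum of 4 values): 4
  v3 (enum of 5 values): 5
  v4 (boolean): 2
  v5 (boolean): 2
  v6 (boolean): 2
  v7 (boolean): 2
Product = 2 * 4 * 5 * 2 * 2 * 2 * 2 = 640

640


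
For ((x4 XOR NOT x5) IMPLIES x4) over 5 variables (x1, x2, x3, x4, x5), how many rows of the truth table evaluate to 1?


Formula: ((x4 XOR NOT x5) IMPLIES x4) over 5 vars (32 rows)
Evaluate each row (x1, x2, x3, x4, x5 as bits, MSB first):
  row 0 [00000]: ((0 XOR NOT 0) IMPLIES 0) -> 0
  row 1 [00001]: ((0 XOR NOT 1) IMPLIES 0) -> 1
  row 2 [00010]: ((1 XOR NOT 0) IMPLIES 1) -> 1
  row 3 [00011]: ((1 XOR NOT 1) IMPLIES 1) -> 1
  row 4 [00100]: ((0 XOR NOT 0) IMPLIES 0) -> 0
  row 5 [00101]: ((0 XOR NOT 1) IMPLIES 0) -> 1
  row 6 [00110]: ((1 XOR NOT 0) IMPLIES 1) -> 1
  row 7 [00111]: ((1 XOR NOT 1) IMPLIES 1) -> 1
  row 8 [01000]: ((0 XOR NOT 0) IMPLIES 0) -> 0
  row 9 [01001]: ((0 XOR NOT 1) IMPLIES 0) -> 1
  row 10 [01010]: ((1 XOR NOT 0) IMPLIES 1) -> 1
  row 11 [01011]: ((1 XOR NOT 1) IMPLIES 1) -> 1
  row 12 [01100]: ((0 XOR NOT 0) IMPLIES 0) -> 0
  row 13 [01101]: ((0 XOR NOT 1) IMPLIES 0) -> 1
  row 14 [01110]: ((1 XOR NOT 0) IMPLIES 1) -> 1
  row 15 [01111]: ((1 XOR NOT 1) IMPLIES 1) -> 1
  row 16 [10000]: ((0 XOR NOT 0) IMPLIES 0) -> 0
  row 17 [10001]: ((0 XOR NOT 1) IMPLIES 0) -> 1
  row 18 [10010]: ((1 XOR NOT 0) IMPLIES 1) -> 1
  row 19 [10011]: ((1 XOR NOT 1) IMPLIES 1) -> 1
  row 20 [10100]: ((0 XOR NOT 0) IMPLIES 0) -> 0
  row 21 [10101]: ((0 XOR NOT 1) IMPLIES 0) -> 1
  row 22 [10110]: ((1 XOR NOT 0) IMPLIES 1) -> 1
  row 23 [10111]: ((1 XOR NOT 1) IMPLIES 1) -> 1
  row 24 [11000]: ((0 XOR NOT 0) IMPLIES 0) -> 0
  row 25 [11001]: ((0 XOR NOT 1) IMPLIES 0) -> 1
  row 26 [11010]: ((1 XOR NOT 0) IMPLIES 1) -> 1
  row 27 [11011]: ((1 XOR NOT 1) IMPLIES 1) -> 1
  row 28 [11100]: ((0 XOR NOT 0) IMPLIES 0) -> 0
  row 29 [11101]: ((0 XOR NOT 1) IMPLIES 0) -> 1
  row 30 [11110]: ((1 XOR NOT 0) IMPLIES 1) -> 1
  row 31 [11111]: ((1 XOR NOT 1) IMPLIES 1) -> 1
Full result column, 8 rows per line (x1,x2 fixed per line; x3,x4,x5 runs 000..111 left to right):
  rows 0-7 [x1,x2=00]: 01110111  (ones: 6)
  rows 8-15 [x1,x2=01]: 01110111  (ones: 6)
  rows 16-23 [x1,x2=10]: 01110111  (ones: 6)
  rows 24-31 [x1,x2=11]: 01110111  (ones: 6)
Count of 1-rows = 6+6+6+6 = 24

24


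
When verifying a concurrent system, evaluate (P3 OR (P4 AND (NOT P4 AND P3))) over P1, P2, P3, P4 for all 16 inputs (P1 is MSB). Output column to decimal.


Formula: (P3 OR (P4 AND (NOT P4 AND P3))) over P1, P2, P3, P4 (16 rows)
Evaluate each row (bits = P1,P2,P3,P4, MSB first):
  row 0 [0000]: (0 OR (0 AND (NOT 0 AND 0))) -> 0
  row 1 [0001]: (0 OR (1 AND (NOT 1 AND 0))) -> 0
  row 2 [0010]: (1 OR (0 AND (NOT 0 AND 1))) -> 1
  row 3 [0011]: (1 OR (1 AND (NOT 1 AND 1))) -> 1
  row 4 [0100]: (0 OR (0 AND (NOT 0 AND 0))) -> 0
  row 5 [0101]: (0 OR (1 AND (NOT 1 AND 0))) -> 0
  row 6 [0110]: (1 OR (0 AND (NOT 0 AND 1))) -> 1
  row 7 [0111]: (1 OR (1 AND (NOT 1 AND 1))) -> 1
  row 8 [1000]: (0 OR (0 AND (NOT 0 AND 0))) -> 0
  row 9 [1001]: (0 OR (1 AND (NOT 1 AND 0))) -> 0
  row 10 [1010]: (1 OR (0 AND (NOT 0 AND 1))) -> 1
  row 11 [1011]: (1 OR (1 AND (NOT 1 AND 1))) -> 1
  row 12 [1100]: (0 OR (0 AND (NOT 0 AND 0))) -> 0
  row 13 [1101]: (0 OR (1 AND (NOT 1 AND 0))) -> 0
  row 14 [1110]: (1 OR (0 AND (NOT 0 AND 1))) -> 1
  row 15 [1111]: (1 OR (1 AND (NOT 1 AND 1))) -> 1
Full result column, 4 rows per line (P1,P2 fixed per line; P3,P4 runs 00..11 left to right):
  rows 0-3 [P1,P2=00]: 0011  = hex 3
  rows 4-7 [P1,P2=01]: 0011  = hex 3
  rows 8-11 [P1,P2=10]: 0011  = hex 3
  rows 12-15 [P1,P2=11]: 0011  = hex 3
Output column (row 0 .. row 15) = 0011001100110011
Output column grouped in 4s = 0011 0011 0011 0011 = 0x3333
Convert to decimal digit by digit (value = value*16 + digit):
  3 -> 3
  3*16 + 3 = 51
  51*16 + 3 = 819
  819*16 + 3 = 13107
Decimal = 13107

13107


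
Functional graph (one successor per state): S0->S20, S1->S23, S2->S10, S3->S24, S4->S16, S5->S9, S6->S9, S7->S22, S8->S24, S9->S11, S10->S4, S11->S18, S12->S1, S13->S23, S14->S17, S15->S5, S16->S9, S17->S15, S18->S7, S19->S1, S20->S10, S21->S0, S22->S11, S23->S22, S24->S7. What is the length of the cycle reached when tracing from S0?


Trace from S0 until a state repeats:
  S0 -> S20 -> S10 -> S4 -> S16 -> S9 -> S11 -> S18 -> S7 -> S22 -> S11
S11 first seen at step 6, revisited at step 10.
Cycle length = 10 - 6 = 4

4


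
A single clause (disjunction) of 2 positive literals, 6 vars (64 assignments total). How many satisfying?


Step 1: Total=2^6=64
Step 2: Unsat when all 2 false: 2^4=16
Step 3: Sat=64-16=48

48


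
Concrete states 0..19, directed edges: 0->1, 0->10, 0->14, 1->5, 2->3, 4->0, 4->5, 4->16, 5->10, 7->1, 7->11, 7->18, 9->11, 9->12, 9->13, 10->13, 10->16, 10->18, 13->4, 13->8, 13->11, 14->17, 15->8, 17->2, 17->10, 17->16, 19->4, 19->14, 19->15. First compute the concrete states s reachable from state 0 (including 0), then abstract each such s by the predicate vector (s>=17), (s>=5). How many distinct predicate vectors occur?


BFS from 0:
Concrete reachable: {0, 1, 2, 3, 4, 5, 8, 10, 11, 13, 14, 16, 17, 18}
Abstract via predicates (s>=17), (s>=5):
  (0,0) <- {0, 1, 2, 3, 4}
  (0,1) <- {5, 8, 10, 11, 13, 14, 16}
  (1,1) <- {17, 18}
Distinct abstract states = 3

3


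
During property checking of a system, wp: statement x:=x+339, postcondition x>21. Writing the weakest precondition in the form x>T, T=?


Formula: wp(x:=E, P) = P[E/x] (substitute E for x in postcondition)
Step 1: Postcondition: x>21
Step 2: Substitute x+339 for x: x+339>21
Step 3: Solve for x: x > 21-339 = -318

-318


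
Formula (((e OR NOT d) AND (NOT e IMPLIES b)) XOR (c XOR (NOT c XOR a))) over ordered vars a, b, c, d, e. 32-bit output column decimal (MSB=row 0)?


Formula: (((e OR NOT d) AND (NOT e IMPLIES b)) XOR (c XOR (NOT c XOR a))) over a, b, c, d, e (32 rows)
Evaluate each row (bits = a,b,c,d,e, MSB first):
  row 0 [00000]: (((0 OR NOT 0) AND (NOT 0 IMPLIES 0)) XOR (0 XOR (NOT 0 XOR 0))) -> 1
  row 1 [00001]: (((1 OR NOT 0) AND (NOT 1 IMPLIES 0)) XOR (0 XOR (NOT 0 XOR 0))) -> 0
  row 2 [00010]: (((0 OR NOT 1) AND (NOT 0 IMPLIES 0)) XOR (0 XOR (NOT 0 XOR 0))) -> 1
  row 3 [00011]: (((1 OR NOT 1) AND (NOT 1 IMPLIES 0)) XOR (0 XOR (NOT 0 XOR 0))) -> 0
  row 4 [00100]: (((0 OR NOT 0) AND (NOT 0 IMPLIES 0)) XOR (1 XOR (NOT 1 XOR 0))) -> 1
  row 5 [00101]: (((1 OR NOT 0) AND (NOT 1 IMPLIES 0)) XOR (1 XOR (NOT 1 XOR 0))) -> 0
  row 6 [00110]: (((0 OR NOT 1) AND (NOT 0 IMPLIES 0)) XOR (1 XOR (NOT 1 XOR 0))) -> 1
  row 7 [00111]: (((1 OR NOT 1) AND (NOT 1 IMPLIES 0)) XOR (1 XOR (NOT 1 XOR 0))) -> 0
  row 8 [01000]: (((0 OR NOT 0) AND (NOT 0 IMPLIES 1)) XOR (0 XOR (NOT 0 XOR 0))) -> 0
  row 9 [01001]: (((1 OR NOT 0) AND (NOT 1 IMPLIES 1)) XOR (0 XOR (NOT 0 XOR 0))) -> 0
  row 10 [01010]: (((0 OR NOT 1) AND (NOT 0 IMPLIES 1)) XOR (0 XOR (NOT 0 XOR 0))) -> 1
  row 11 [01011]: (((1 OR NOT 1) AND (NOT 1 IMPLIES 1)) XOR (0 XOR (NOT 0 XOR 0))) -> 0
  row 12 [01100]: (((0 OR NOT 0) AND (NOT 0 IMPLIES 1)) XOR (1 XOR (NOT 1 XOR 0))) -> 0
  row 13 [01101]: (((1 OR NOT 0) AND (NOT 1 IMPLIES 1)) XOR (1 XOR (NOT 1 XOR 0))) -> 0
  row 14 [01110]: (((0 OR NOT 1) AND (NOT 0 IMPLIES 1)) XOR (1 XOR (NOT 1 XOR 0))) -> 1
  row 15 [01111]: (((1 OR NOT 1) AND (NOT 1 IMPLIES 1)) XOR (1 XOR (NOT 1 XOR 0))) -> 0
  row 16 [10000]: (((0 OR NOT 0) AND (NOT 0 IMPLIES 0)) XOR (0 XOR (NOT 0 XOR 1))) -> 0
  row 17 [10001]: (((1 OR NOT 0) AND (NOT 1 IMPLIES 0)) XOR (0 XOR (NOT 0 XOR 1))) -> 1
  row 18 [10010]: (((0 OR NOT 1) AND (NOT 0 IMPLIES 0)) XOR (0 XOR (NOT 0 XOR 1))) -> 0
  row 19 [10011]: (((1 OR NOT 1) AND (NOT 1 IMPLIES 0)) XOR (0 XOR (NOT 0 XOR 1))) -> 1
  row 20 [10100]: (((0 OR NOT 0) AND (NOT 0 IMPLIES 0)) XOR (1 XOR (NOT 1 XOR 1))) -> 0
  row 21 [10101]: (((1 OR NOT 0) AND (NOT 1 IMPLIES 0)) XOR (1 XOR (NOT 1 XOR 1))) -> 1
  row 22 [10110]: (((0 OR NOT 1) AND (NOT 0 IMPLIES 0)) XOR (1 XOR (NOT 1 XOR 1))) -> 0
  row 23 [10111]: (((1 OR NOT 1) AND (NOT 1 IMPLIES 0)) XOR (1 XOR (NOT 1 XOR 1))) -> 1
  row 24 [11000]: (((0 OR NOT 0) AND (NOT 0 IMPLIES 1)) XOR (0 XOR (NOT 0 XOR 1))) -> 1
  row 25 [11001]: (((1 OR NOT 0) AND (NOT 1 IMPLIES 1)) XOR (0 XOR (NOT 0 XOR 1))) -> 1
  row 26 [11010]: (((0 OR NOT 1) AND (NOT 0 IMPLIES 1)) XOR (0 XOR (NOT 0 XOR 1))) -> 0
  row 27 [11011]: (((1 OR NOT 1) AND (NOT 1 IMPLIES 1)) XOR (0 XOR (NOT 0 XOR 1))) -> 1
  row 28 [11100]: (((0 OR NOT 0) AND (NOT 0 IMPLIES 1)) XOR (1 XOR (NOT 1 XOR 1))) -> 1
  row 29 [11101]: (((1 OR NOT 0) AND (NOT 1 IMPLIES 1)) XOR (1 XOR (NOT 1 XOR 1))) -> 1
  row 30 [11110]: (((0 OR NOT 1) AND (NOT 0 IMPLIES 1)) XOR (1 XOR (NOT 1 XOR 1))) -> 0
  row 31 [11111]: (((1 OR NOT 1) AND (NOT 1 IMPLIES 1)) XOR (1 XOR (NOT 1 XOR 1))) -> 1
Full result column, 4 rows per line (a,b,c fixed per line; d,e runs 00..11 left to right):
  rows 0-3 [a,b,c=000]: 1010  = hex A
  rows 4-7 [a,b,c=001]: 1010  = hex A
  rows 8-11 [a,b,c=010]: 0010  = hex 2
  rows 12-15 [a,b,c=011]: 0010  = hex 2
  rows 16-19 [a,b,c=100]: 0101  = hex 5
  rows 20-23 [a,b,c=101]: 0101  = hex 5
  rows 24-27 [a,b,c=110]: 1101  = hex D
  rows 28-31 [a,b,c=111]: 1101  = hex D
Output column (row 0 .. row 31) = 10101010001000100101010111011101
Output column grouped in 4s = 1010 1010 0010 0010 0101 0101 1101 1101 = 0xAA2255DD
Convert to decimal digit by digit (value = value*16 + digit):
  A -> 10
  10*16 + 10 (A) = 170
  170*16 + 2 = 2722
  2722*16 + 2 = 43554
  43554*16 + 5 = 696869
  696869*16 + 5 = 11149909
  11149909*16 + 13 (D) = 178398557
  178398557*16 + 13 (D) = 2854376925
Decimal = 2854376925

2854376925


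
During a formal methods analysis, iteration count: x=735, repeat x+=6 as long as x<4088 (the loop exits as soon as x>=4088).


Step 1: x goes from 735 toward 4088 by 6; the body runs while x<4088, so iterations = ceil((bound-start)/step)
Step 2: Distance=3353
Step 3: ceil(3353/6)=559

559


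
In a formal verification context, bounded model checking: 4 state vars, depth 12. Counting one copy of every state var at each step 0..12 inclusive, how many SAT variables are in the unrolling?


BMC unrolls to depth k, creating one copy of each state var for steps 0..k.
Step count = 12 + 1 = 13 (steps 0 through 12)
Vars per step = 4
Total = 4 * 13 = 52

52


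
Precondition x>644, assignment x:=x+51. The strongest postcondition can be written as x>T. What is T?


Formula: sp(P, x:=E) = exists old_x. (x = E[old_x/x]) AND P[old_x/x] (old_x is the value of x before the assignment; eliminate old_x by solving x = E[old_x/x] for old_x)
Step 1: Precondition P: x>644, i.e. old_x > 644
Step 2: Assignment gives x = old_x + 51, so old_x = x - 51
Step 3: Substitute into P: x - 51 > 644
Step 4: Simplify: x > 644+51 = 695

695


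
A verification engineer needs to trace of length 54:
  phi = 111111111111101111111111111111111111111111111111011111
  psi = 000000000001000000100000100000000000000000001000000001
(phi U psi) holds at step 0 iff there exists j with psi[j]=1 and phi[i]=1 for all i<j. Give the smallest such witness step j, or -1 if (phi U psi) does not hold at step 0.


(phi U psi) at 0: need smallest j with psi[j]=1 and phi[i]=1 for all i in [0,j).
Scan from step 0:
  step 0: phi=1, psi=0 -> continue
  step 1: phi=1, psi=0 -> continue
  step 2: phi=1, psi=0 -> continue
  step 3: phi=1, psi=0 -> continue
  step 11: psi=1 and phi held for [0,11) -> witness found
Witness step = 11

11


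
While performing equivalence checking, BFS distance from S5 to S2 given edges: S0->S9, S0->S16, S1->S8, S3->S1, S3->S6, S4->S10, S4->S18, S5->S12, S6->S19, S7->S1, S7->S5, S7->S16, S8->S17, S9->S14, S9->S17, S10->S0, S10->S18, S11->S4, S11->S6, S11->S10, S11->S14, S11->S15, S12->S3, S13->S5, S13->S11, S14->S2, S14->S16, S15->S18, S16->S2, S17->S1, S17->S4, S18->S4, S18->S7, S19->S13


BFS layer-by-layer from S5:
  dist 0: {S5}
  dist 1: {S12}
  dist 2: {S3}
  dist 3: {S1, S6}
  dist 4: {S8, S19}
  dist 5: {S13, S17}
  dist 6: {S4, S11}
  dist 7: {S10, S14, S15, S18}
  dist 8: {S0, S2, S7, S16}
  -> S2 reached at distance 8
Shortest path length = 8

8


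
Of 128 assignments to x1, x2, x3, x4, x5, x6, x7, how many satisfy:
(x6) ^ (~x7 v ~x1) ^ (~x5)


CNF with 3 clauses over 7 vars (128 assignments).
An assignment satisfies CNF iff every clause has >=1 true literal.
Check each row (bits = x1,x2,x3,x4,x5,x6,x7; clause T/F shown):
  row 0 [0000000]: clauses=FTT -> 0
  row 1 [0000001]: clauses=FTT -> 0
  row 2 [0000010]: clauses=TTT -> 1
  row 3 [0000011]: clauses=TTT -> 1
  row 4 [0000100]: clauses=FTF -> 0
  (every remaining row is evaluated the same way; all 128 results are listed next)
Full result column, 8 rows per line (x1,x2,x3,x4 fixed per line; x5,x6,x7 runs 000..111 left to right):
  rows 0-7 [x1,x2,x3,x4=0000]: 00110000  (ones: 2)
  rows 8-15 [x1,x2,x3,x4=0001]: 00110000  (ones: 2)
  rows 16-23 [x1,x2,x3,x4=0010]: 00110000  (ones: 2)
  rows 24-31 [x1,x2,x3,x4=0011]: 00110000  (ones: 2)
  rows 32-39 [x1,x2,x3,x4=0100]: 00110000  (ones: 2)
  rows 40-47 [x1,x2,x3,x4=0101]: 00110000  (ones: 2)
  rows 48-55 [x1,x2,x3,x4=0110]: 00110000  (ones: 2)
  rows 56-63 [x1,x2,x3,x4=0111]: 00110000  (ones: 2)
  rows 64-71 [x1,x2,x3,x4=1000]: 00100000  (ones: 1)
  rows 72-79 [x1,x2,x3,x4=1001]: 00100000  (ones: 1)
  rows 80-87 [x1,x2,x3,x4=1010]: 00100000  (ones: 1)
  rows 88-95 [x1,x2,x3,x4=1011]: 00100000  (ones: 1)
  rows 96-103 [x1,x2,x3,x4=1100]: 00100000  (ones: 1)
  rows 104-111 [x1,x2,x3,x4=1101]: 00100000  (ones: 1)
  rows 112-119 [x1,x2,x3,x4=1110]: 00100000  (ones: 1)
  rows 120-127 [x1,x2,x3,x4=1111]: 00100000  (ones: 1)
Satisfying assignments = 2+2+2+2+2+2+2+2+1+1+1+1+1+1+1+1 = 24

24


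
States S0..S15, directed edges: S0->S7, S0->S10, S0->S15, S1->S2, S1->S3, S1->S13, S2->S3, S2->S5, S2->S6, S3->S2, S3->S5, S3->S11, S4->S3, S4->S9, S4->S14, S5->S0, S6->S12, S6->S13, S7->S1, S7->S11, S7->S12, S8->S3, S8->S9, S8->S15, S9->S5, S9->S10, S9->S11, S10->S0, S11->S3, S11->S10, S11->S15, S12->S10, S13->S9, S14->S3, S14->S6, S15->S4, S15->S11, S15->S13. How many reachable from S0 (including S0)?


BFS from S0:
  layer 0: {S0}
  layer 1: {S7, S10, S15}
  layer 2: {S1, S4, S11, S12, S13}
  layer 3: {S2, S3, S9, S14}
  layer 4: {S5, S6}
Reachable set: {S0, S1, S2, S3, S4, S5, S6, S7, S9, S10, S11, S12, S13, S14, S15}
Count = 15

15


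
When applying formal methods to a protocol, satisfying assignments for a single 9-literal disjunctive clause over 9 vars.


Step 1: Total=2^9=512
Step 2: Unsat when all 9 false: 2^0=1
Step 3: Sat=512-1=511

511


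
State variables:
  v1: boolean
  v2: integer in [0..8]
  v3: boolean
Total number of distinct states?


State space = product of domain sizes of all variables.
Domain sizes:
  v1 (boolean): 2
  v2 (integer in [0..8]): 9
  v3 (boolean): 2
Product = 2 * 9 * 2 = 36

36


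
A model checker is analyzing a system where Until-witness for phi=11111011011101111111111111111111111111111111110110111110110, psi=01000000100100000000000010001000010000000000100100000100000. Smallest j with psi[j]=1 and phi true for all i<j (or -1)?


(phi U psi) at 0: need smallest j with psi[j]=1 and phi[i]=1 for all i in [0,j).
Scan from step 0:
  step 0: phi=1, psi=0 -> continue
  step 1: psi=1 and phi held for [0,1) -> witness found
Witness step = 1

1


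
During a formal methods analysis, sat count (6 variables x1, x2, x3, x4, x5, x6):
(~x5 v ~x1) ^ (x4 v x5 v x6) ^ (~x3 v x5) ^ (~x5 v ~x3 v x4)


CNF with 4 clauses over 6 vars (64 assignments).
An assignment satisfies CNF iff every clause has >=1 true literal.
Check each row (bits = x1,x2,x3,x4,x5,x6; clause T/F shown):
  row 0 [000000]: clauses=TFTT -> 0
  row 1 [000001]: clauses=TTTT -> 1
  row 2 [000010]: clauses=TTTT -> 1
  row 3 [000011]: clauses=TTTT -> 1
  row 4 [000100]: clauses=TTTT -> 1
  (every remaining row is evaluated the same way; all 64 results are listed next)
Full result column, 8 rows per line (x1,x2,x3 fixed per line; x4,x5,x6 runs 000..111 left to right):
  rows 0-7 [x1,x2,x3=000]: 01111111  (ones: 7)
  rows 8-15 [x1,x2,x3=001]: 00000011  (ones: 2)
  rows 16-23 [x1,x2,x3=010]: 01111111  (ones: 7)
  rows 24-31 [x1,x2,x3=011]: 00000011  (ones: 2)
  rows 32-39 [x1,x2,x3=100]: 01001100  (ones: 3)
  rows 40-47 [x1,x2,x3=101]: 00000000  (ones: 0)
  rows 48-55 [x1,x2,x3=110]: 01001100  (ones: 3)
  rows 56-63 [x1,x2,x3=111]: 00000000  (ones: 0)
Satisfying assignments = 7+2+7+2+3+0+3+0 = 24

24


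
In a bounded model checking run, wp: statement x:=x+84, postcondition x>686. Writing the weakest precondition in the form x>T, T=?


Formula: wp(x:=E, P) = P[E/x] (substitute E for x in postcondition)
Step 1: Postcondition: x>686
Step 2: Substitute x+84 for x: x+84>686
Step 3: Solve for x: x > 686-84 = 602

602


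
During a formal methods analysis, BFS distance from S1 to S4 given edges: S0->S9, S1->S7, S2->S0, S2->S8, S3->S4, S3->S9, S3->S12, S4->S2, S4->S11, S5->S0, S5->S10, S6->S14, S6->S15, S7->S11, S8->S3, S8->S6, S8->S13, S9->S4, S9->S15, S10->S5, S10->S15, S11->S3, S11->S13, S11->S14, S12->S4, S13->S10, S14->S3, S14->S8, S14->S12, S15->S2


BFS layer-by-layer from S1:
  dist 0: {S1}
  dist 1: {S7}
  dist 2: {S11}
  dist 3: {S3, S13, S14}
  dist 4: {S4, S8, S9, S10, S12}
  -> S4 reached at distance 4
Shortest path length = 4

4


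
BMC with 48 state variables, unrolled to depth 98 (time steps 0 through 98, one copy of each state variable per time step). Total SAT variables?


BMC unrolls to depth k, creating one copy of each state var for steps 0..k.
Step count = 98 + 1 = 99 (steps 0 through 98)
Vars per step = 48
Total = 48 * 99 = 4752

4752


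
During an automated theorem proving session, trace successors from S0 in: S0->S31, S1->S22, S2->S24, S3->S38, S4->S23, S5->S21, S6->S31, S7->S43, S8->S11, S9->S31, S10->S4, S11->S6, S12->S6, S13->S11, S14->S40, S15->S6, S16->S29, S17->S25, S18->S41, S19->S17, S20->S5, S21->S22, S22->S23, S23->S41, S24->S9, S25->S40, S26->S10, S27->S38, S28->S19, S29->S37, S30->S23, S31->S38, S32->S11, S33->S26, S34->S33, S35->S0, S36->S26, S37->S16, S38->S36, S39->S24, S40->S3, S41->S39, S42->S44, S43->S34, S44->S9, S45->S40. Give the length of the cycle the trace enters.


Trace from S0 until a state repeats:
  S0 -> S31 -> S38 -> S36 -> S26 -> S10 -> S4 -> S23 -> S41 -> S39 -> S24 -> S9 -> S31
S31 first seen at step 1, revisited at step 12.
Cycle length = 12 - 1 = 11

11


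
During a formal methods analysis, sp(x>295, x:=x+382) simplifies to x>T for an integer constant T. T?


Formula: sp(P, x:=E) = exists old_x. (x = E[old_x/x]) AND P[old_x/x] (old_x is the value of x before the assignment; eliminate old_x by solving x = E[old_x/x] for old_x)
Step 1: Precondition P: x>295, i.e. old_x > 295
Step 2: Assignment gives x = old_x + 382, so old_x = x - 382
Step 3: Substitute into P: x - 382 > 295
Step 4: Simplify: x > 295+382 = 677

677


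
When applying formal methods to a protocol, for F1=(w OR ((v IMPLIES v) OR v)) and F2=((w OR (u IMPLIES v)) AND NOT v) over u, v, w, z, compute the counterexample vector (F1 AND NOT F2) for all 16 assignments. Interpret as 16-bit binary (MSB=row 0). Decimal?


F1 = (w OR ((v IMPLIES v) OR v))
F2 = ((w OR (u IMPLIES v)) AND NOT v)
Counterexample to F1=>F2 is where F1=1 and F2=0.
Evaluate each row (bits = u,v,w,z, MSB first):
  row 0 [0000]: F1=1 F2=1 -> F1&~F2 -> 0
  row 1 [0001]: F1=1 F2=1 -> F1&~F2 -> 0
  row 2 [0010]: F1=1 F2=1 -> F1&~F2 -> 0
  row 3 [0011]: F1=1 F2=1 -> F1&~F2 -> 0
  row 4 [0100]: F1=1 F2=0 -> F1&~F2 -> 1
  row 5 [0101]: F1=1 F2=0 -> F1&~F2 -> 1
  row 6 [0110]: F1=1 F2=0 -> F1&~F2 -> 1
  row 7 [0111]: F1=1 F2=0 -> F1&~F2 -> 1
  row 8 [1000]: F1=1 F2=0 -> F1&~F2 -> 1
  row 9 [1001]: F1=1 F2=0 -> F1&~F2 -> 1
  row 10 [1010]: F1=1 F2=1 -> F1&~F2 -> 0
  row 11 [1011]: F1=1 F2=1 -> F1&~F2 -> 0
  row 12 [1100]: F1=1 F2=0 -> F1&~F2 -> 1
  row 13 [1101]: F1=1 F2=0 -> F1&~F2 -> 1
  row 14 [1110]: F1=1 F2=0 -> F1&~F2 -> 1
  row 15 [1111]: F1=1 F2=0 -> F1&~F2 -> 1
Full result column, 4 rows per line (u,v fixed per line; w,z runs 00..11 left to right):
  rows 0-3 [u,v=00]: 0000  = hex 0
  rows 4-7 [u,v=01]: 1111  = hex F
  rows 8-11 [u,v=10]: 1100  = hex C
  rows 12-15 [u,v=11]: 1111  = hex F
Counterexample vector (row 0 .. row 15) = 0000111111001111
Output column grouped in 4s = 0000 1111 1100 1111 = 0x0FCF
Convert to decimal digit by digit (value = value*16 + digit):
  0 -> 0
  0*16 + 15 (F) = 15
  15*16 + 12 (C) = 252
  252*16 + 15 (F) = 4047
Decimal = 4047

4047


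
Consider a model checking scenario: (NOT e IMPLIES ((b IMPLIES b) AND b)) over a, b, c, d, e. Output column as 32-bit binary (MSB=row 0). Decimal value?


Formula: (NOT e IMPLIES ((b IMPLIES b) AND b)) over a, b, c, d, e (32 rows)
Evaluate each row (bits = a,b,c,d,e, MSB first):
  row 0 [00000]: (NOT 0 IMPLIES ((0 IMPLIES 0) AND 0)) -> 0
  row 1 [00001]: (NOT 1 IMPLIES ((0 IMPLIES 0) AND 0)) -> 1
  row 2 [00010]: (NOT 0 IMPLIES ((0 IMPLIES 0) AND 0)) -> 0
  row 3 [00011]: (NOT 1 IMPLIES ((0 IMPLIES 0) AND 0)) -> 1
  row 4 [00100]: (NOT 0 IMPLIES ((0 IMPLIES 0) AND 0)) -> 0
  row 5 [00101]: (NOT 1 IMPLIES ((0 IMPLIES 0) AND 0)) -> 1
  row 6 [00110]: (NOT 0 IMPLIES ((0 IMPLIES 0) AND 0)) -> 0
  row 7 [00111]: (NOT 1 IMPLIES ((0 IMPLIES 0) AND 0)) -> 1
  row 8 [01000]: (NOT 0 IMPLIES ((1 IMPLIES 1) AND 1)) -> 1
  row 9 [01001]: (NOT 1 IMPLIES ((1 IMPLIES 1) AND 1)) -> 1
  row 10 [01010]: (NOT 0 IMPLIES ((1 IMPLIES 1) AND 1)) -> 1
  row 11 [01011]: (NOT 1 IMPLIES ((1 IMPLIES 1) AND 1)) -> 1
  row 12 [01100]: (NOT 0 IMPLIES ((1 IMPLIES 1) AND 1)) -> 1
  row 13 [01101]: (NOT 1 IMPLIES ((1 IMPLIES 1) AND 1)) -> 1
  row 14 [01110]: (NOT 0 IMPLIES ((1 IMPLIES 1) AND 1)) -> 1
  row 15 [01111]: (NOT 1 IMPLIES ((1 IMPLIES 1) AND 1)) -> 1
  row 16 [10000]: (NOT 0 IMPLIES ((0 IMPLIES 0) AND 0)) -> 0
  row 17 [10001]: (NOT 1 IMPLIES ((0 IMPLIES 0) AND 0)) -> 1
  row 18 [10010]: (NOT 0 IMPLIES ((0 IMPLIES 0) AND 0)) -> 0
  row 19 [10011]: (NOT 1 IMPLIES ((0 IMPLIES 0) AND 0)) -> 1
  row 20 [10100]: (NOT 0 IMPLIES ((0 IMPLIES 0) AND 0)) -> 0
  row 21 [10101]: (NOT 1 IMPLIES ((0 IMPLIES 0) AND 0)) -> 1
  row 22 [10110]: (NOT 0 IMPLIES ((0 IMPLIES 0) AND 0)) -> 0
  row 23 [10111]: (NOT 1 IMPLIES ((0 IMPLIES 0) AND 0)) -> 1
  row 24 [11000]: (NOT 0 IMPLIES ((1 IMPLIES 1) AND 1)) -> 1
  row 25 [11001]: (NOT 1 IMPLIES ((1 IMPLIES 1) AND 1)) -> 1
  row 26 [11010]: (NOT 0 IMPLIES ((1 IMPLIES 1) AND 1)) -> 1
  row 27 [11011]: (NOT 1 IMPLIES ((1 IMPLIES 1) AND 1)) -> 1
  row 28 [11100]: (NOT 0 IMPLIES ((1 IMPLIES 1) AND 1)) -> 1
  row 29 [11101]: (NOT 1 IMPLIES ((1 IMPLIES 1) AND 1)) -> 1
  row 30 [11110]: (NOT 0 IMPLIES ((1 IMPLIES 1) AND 1)) -> 1
  row 31 [11111]: (NOT 1 IMPLIES ((1 IMPLIES 1) AND 1)) -> 1
Full result column, 4 rows per line (a,b,c fixed per line; d,e runs 00..11 left to right):
  rows 0-3 [a,b,c=000]: 0101  = hex 5
  rows 4-7 [a,b,c=001]: 0101  = hex 5
  rows 8-11 [a,b,c=010]: 1111  = hex F
  rows 12-15 [a,b,c=011]: 1111  = hex F
  rows 16-19 [a,b,c=100]: 0101  = hex 5
  rows 20-23 [a,b,c=101]: 0101  = hex 5
  rows 24-27 [a,b,c=110]: 1111  = hex F
  rows 28-31 [a,b,c=111]: 1111  = hex F
Output column (row 0 .. row 31) = 01010101111111110101010111111111
Output column grouped in 4s = 0101 0101 1111 1111 0101 0101 1111 1111 = 0x55FF55FF
Convert to decimal digit by digit (value = value*16 + digit):
  5 -> 5
  5*16 + 5 = 85
  85*16 + 15 (F) = 1375
  1375*16 + 15 (F) = 22015
  22015*16 + 5 = 352245
  352245*16 + 5 = 5635925
  5635925*16 + 15 (F) = 90174815
  90174815*16 + 15 (F) = 1442797055
Decimal = 1442797055

1442797055


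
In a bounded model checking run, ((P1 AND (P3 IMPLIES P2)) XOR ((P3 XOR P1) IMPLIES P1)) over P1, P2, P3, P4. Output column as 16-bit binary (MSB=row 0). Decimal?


Formula: ((P1 AND (P3 IMPLIES P2)) XOR ((P3 XOR P1) IMPLIES P1)) over P1, P2, P3, P4 (16 rows)
Evaluate each row (bits = P1,P2,P3,P4, MSB first):
  row 0 [0000]: ((0 AND (0 IMPLIES 0)) XOR ((0 XOR 0) IMPLIES 0)) -> 1
  row 1 [0001]: ((0 AND (0 IMPLIES 0)) XOR ((0 XOR 0) IMPLIES 0)) -> 1
  row 2 [0010]: ((0 AND (1 IMPLIES 0)) XOR ((1 XOR 0) IMPLIES 0)) -> 0
  row 3 [0011]: ((0 AND (1 IMPLIES 0)) XOR ((1 XOR 0) IMPLIES 0)) -> 0
  row 4 [0100]: ((0 AND (0 IMPLIES 1)) XOR ((0 XOR 0) IMPLIES 0)) -> 1
  row 5 [0101]: ((0 AND (0 IMPLIES 1)) XOR ((0 XOR 0) IMPLIES 0)) -> 1
  row 6 [0110]: ((0 AND (1 IMPLIES 1)) XOR ((1 XOR 0) IMPLIES 0)) -> 0
  row 7 [0111]: ((0 AND (1 IMPLIES 1)) XOR ((1 XOR 0) IMPLIES 0)) -> 0
  row 8 [1000]: ((1 AND (0 IMPLIES 0)) XOR ((0 XOR 1) IMPLIES 1)) -> 0
  row 9 [1001]: ((1 AND (0 IMPLIES 0)) XOR ((0 XOR 1) IMPLIES 1)) -> 0
  row 10 [1010]: ((1 AND (1 IMPLIES 0)) XOR ((1 XOR 1) IMPLIES 1)) -> 1
  row 11 [1011]: ((1 AND (1 IMPLIES 0)) XOR ((1 XOR 1) IMPLIES 1)) -> 1
  row 12 [1100]: ((1 AND (0 IMPLIES 1)) XOR ((0 XOR 1) IMPLIES 1)) -> 0
  row 13 [1101]: ((1 AND (0 IMPLIES 1)) XOR ((0 XOR 1) IMPLIES 1)) -> 0
  row 14 [1110]: ((1 AND (1 IMPLIES 1)) XOR ((1 XOR 1) IMPLIES 1)) -> 0
  row 15 [1111]: ((1 AND (1 IMPLIES 1)) XOR ((1 XOR 1) IMPLIES 1)) -> 0
Full result column, 4 rows per line (P1,P2 fixed per line; P3,P4 runs 00..11 left to right):
  rows 0-3 [P1,P2=00]: 1100  = hex C
  rows 4-7 [P1,P2=01]: 1100  = hex C
  rows 8-11 [P1,P2=10]: 0011  = hex 3
  rows 12-15 [P1,P2=11]: 0000  = hex 0
Output column (row 0 .. row 15) = 1100110000110000
Output column grouped in 4s = 1100 1100 0011 0000 = 0xCC30
Convert to decimal digit by digit (value = value*16 + digit):
  C -> 12
  12*16 + 12 (C) = 204
  204*16 + 3 = 3267
  3267*16 + 0 = 52272
Decimal = 52272

52272


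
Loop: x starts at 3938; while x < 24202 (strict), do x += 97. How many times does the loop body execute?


Step 1: x goes from 3938 toward 24202 by 97; the body runs while x<24202, so iterations = ceil((bound-start)/step)
Step 2: Distance=20264
Step 3: ceil(20264/97)=209

209


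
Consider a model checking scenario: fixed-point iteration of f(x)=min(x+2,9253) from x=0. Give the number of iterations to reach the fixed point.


Step 1: x=0, cap=9253, increment=2
Step 2: x grows by 2 each step until capped at 9253; fixed point is x=9253
Step 3: iterations = ceil(9253/2) = 4627

4627
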